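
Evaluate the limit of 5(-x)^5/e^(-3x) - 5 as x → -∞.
The quotient is an ∞/∞ indeterminate form as x → -∞.
Compare growth rates of the dominant terms (exponentials ≫ polynomials ≫ logarithms), or apply L'Hôpital's rule; the quotient → 0.
Adding the constant: 0 - 5 = -5. Limit = -5.

Final answer: -5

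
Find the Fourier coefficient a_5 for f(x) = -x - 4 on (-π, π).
a_5 = (1/π) ∫_{-π}^{π} f(x)·cos(5x) dx.
Evaluate the integral (use parity and integration by parts as needed): a_5 = 0.

Final answer: 0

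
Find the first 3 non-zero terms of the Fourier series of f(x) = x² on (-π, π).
-4·cos(x) + cos(2·x) + π^2/3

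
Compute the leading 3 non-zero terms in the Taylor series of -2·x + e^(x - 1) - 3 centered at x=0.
x^2·e^(-1)/2 + x·(-2 + e^(-1)) - 3 + e^(-1)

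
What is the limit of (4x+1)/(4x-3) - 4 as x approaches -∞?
Evaluate the dominant behaviour as x → -∞; each term tends to a finite value or vanishes.
Limit = -3.

Final answer: -3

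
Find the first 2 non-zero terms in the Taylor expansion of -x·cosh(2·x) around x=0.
-2·x^3 - x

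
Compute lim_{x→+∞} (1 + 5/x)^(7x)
As x → +∞: write (1 + 5/x)^(7x) = ((1 + 5/x)^x)^7 → (e^5)^7 = e^35.
Limit = e^(35).

Final answer: e^(35)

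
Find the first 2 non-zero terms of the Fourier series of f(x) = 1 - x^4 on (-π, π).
(-48 + 8·π^2)·cos(x) - π^4/5 + 1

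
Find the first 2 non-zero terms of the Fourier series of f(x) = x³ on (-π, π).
(-12 + 2·π^2)·sin(x) + (3/2 - π^2)·sin(2·x)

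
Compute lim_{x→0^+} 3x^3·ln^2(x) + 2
The product is a 0·∞ indeterminate form at x → 0⁺.
Rewrite the product as 3·ln^2(x) / x^(-3) and apply L'Hôpital, or use the standard hierarchy x^(-3) ≫ |ln x|^2 as x → 0⁺.
The indeterminate product → 0, so the limit = 2.

Final answer: 2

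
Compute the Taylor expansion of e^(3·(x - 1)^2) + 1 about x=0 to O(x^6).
-999·x^5·e^(3)/5 + 225·x^4·e^(3)/2 - 54·x^3·e^(3) + 21·x^2·e^(3) - 6·x·e^(3) + 1 + e^(3)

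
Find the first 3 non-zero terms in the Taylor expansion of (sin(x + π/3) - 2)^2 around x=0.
x^2·(-2 + √(3)/2)^2·(1/(4·(-2 + √(3)/2)^2) - √(3)/(2·(-2 + √(3)/2))) + x·(-2 + √(3)/2) + (-2 + √(3)/2)^2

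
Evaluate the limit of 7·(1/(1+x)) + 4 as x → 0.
Direct substitution at x = 0 gives 11.

Final answer: 11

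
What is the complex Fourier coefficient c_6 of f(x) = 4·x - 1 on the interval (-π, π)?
Compute the real Fourier coefficients first: a_6 = 0, b_6 = -4/3.
Then c_6 = (a_6 − i·b_6)/2 = 2·i/3.

Final answer: 2·i/3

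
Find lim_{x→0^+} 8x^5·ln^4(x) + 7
The product is a 0·∞ indeterminate form at x → 0⁺.
Rewrite the product as 8·ln^4(x) / x^(-5) and apply L'Hôpital, or use the standard hierarchy x^(-5) ≫ |ln x|^4 as x → 0⁺.
The indeterminate product → 0, so the limit = 7.

Final answer: 7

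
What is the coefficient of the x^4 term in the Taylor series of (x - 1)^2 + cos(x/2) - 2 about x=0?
Expand to order 4: (x - 1)^2 + cos(x/2) - 2 = x^4/384 + 7·x^2/8 - 2·x + O(x^5).
The coefficient of x^4 is 1/384.

Final answer: 1/384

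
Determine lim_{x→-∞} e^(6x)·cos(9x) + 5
Evaluate the dominant behaviour as x → -∞; each term tends to a finite value or vanishes.
Limit = 5.

Final answer: 5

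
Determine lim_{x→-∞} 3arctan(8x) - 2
Evaluate the dominant behaviour as x → -∞; each term tends to a finite value or vanishes.
Limit = -3·π/2 - 2.

Final answer: -3·π/2 - 2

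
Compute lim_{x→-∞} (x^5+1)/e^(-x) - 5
The quotient is an ∞/∞ indeterminate form as x → -∞.
Compare growth rates of the dominant terms (exponentials ≫ polynomials ≫ logarithms), or apply L'Hôpital's rule; the quotient → 0.
Adding the constant: 0 - 5 = -5. Limit = -5.

Final answer: -5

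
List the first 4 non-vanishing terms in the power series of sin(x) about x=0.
-x^7/5040 + x^5/120 - x^3/6 + x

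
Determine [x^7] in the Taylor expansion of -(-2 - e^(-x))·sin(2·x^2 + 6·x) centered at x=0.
Expand to order 7: -(-2 - e^(-x))·sin(2·x^2 + 6·x) = -7393·x^7/280 + 7657·x^6/30 + 10579·x^5/60 - 72·x^4 - 107·x^3 + 18·x + O(x^8).
The coefficient of x^7 is -7393/280.

Final answer: -7393/280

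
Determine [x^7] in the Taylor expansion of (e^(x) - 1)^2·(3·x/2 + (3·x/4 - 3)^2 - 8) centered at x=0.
Expand to order 7: (e^(x) - 1)^2·(3·x/2 + (3·x/4 - 3)^2 - 8) = -89·x^7/960 - 967·x^6/2880 - 15·x^5/16 - 89·x^4/48 - 2·x^3 + x^2 + O(x^8).
The coefficient of x^7 is -89/960.

Final answer: -89/960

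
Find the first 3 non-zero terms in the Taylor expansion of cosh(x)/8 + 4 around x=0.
x^4/192 + x^2/16 + 33/8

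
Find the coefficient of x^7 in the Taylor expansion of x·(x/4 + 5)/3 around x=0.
Expand to order 7: x·(x/4 + 5)/3 = x^2/12 + 5·x/3 + O(x^8).
The coefficient of x^7 is 0.

Final answer: 0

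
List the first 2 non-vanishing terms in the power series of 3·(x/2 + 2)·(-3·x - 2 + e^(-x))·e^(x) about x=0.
-63·x/2 - 6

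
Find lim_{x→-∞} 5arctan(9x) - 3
Evaluate the dominant behaviour as x → -∞; each term tends to a finite value or vanishes.
Limit = -5·π/2 - 3.

Final answer: -5·π/2 - 3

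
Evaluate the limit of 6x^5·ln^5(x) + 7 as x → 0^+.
The product is a 0·∞ indeterminate form at x → 0⁺.
Rewrite the product as 6·ln^5(x) / x^(-5) and apply L'Hôpital, or use the standard hierarchy x^(-5) ≫ |ln x|^5 as x → 0⁺.
The indeterminate product → 0, so the limit = 7.

Final answer: 7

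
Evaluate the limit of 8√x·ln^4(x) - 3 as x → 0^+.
The product is a 0·∞ indeterminate form at x → 0⁺.
Rewrite the product as 8·ln^4(x) / x^(-1/2) and apply L'Hôpital, or use the standard hierarchy x^(-1/2) ≫ |ln x|^4 as x → 0⁺.
The indeterminate product → 0, so the limit = -3.

Final answer: -3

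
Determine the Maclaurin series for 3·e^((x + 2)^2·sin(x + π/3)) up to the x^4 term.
x^4·(71·√(3)·e^(2·√(3))/2 + 601·e^(2·√(3))/8) + x^3·(87·e^(2·√(3))/2 + 30·√(3)·e^(2·√(3))) + x^2·(21·√(3)·e^(2·√(3))/2 + 30·e^(2·√(3))) + x·(6·e^(2·√(3)) + 6·√(3)·e^(2·√(3))) + 3·e^(2·√(3))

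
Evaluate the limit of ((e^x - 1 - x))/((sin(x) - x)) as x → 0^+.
Both numerator and denominator → 0 as x → 0^+; this is a 0/0 indeterminate form.
Expand each to leading order near x = 0: numerator ~ x^2/2, denominator ~ -x^3/6.
The limit of the ratio is -∞.

Final answer: -∞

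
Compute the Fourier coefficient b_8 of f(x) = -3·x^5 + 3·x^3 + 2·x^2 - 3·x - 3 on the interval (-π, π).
b_8 = (1/π) ∫_{-π}^{π} f(x)·sin(8x) dx.
Evaluate the integral (use parity and integration by parts as needed): b_8 = -63·π^2/64 + 1725/2048 + 3·π^4/4.

Final answer: -63·π^2/64 + 1725/2048 + 3·π^4/4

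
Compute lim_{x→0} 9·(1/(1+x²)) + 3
Direct substitution at x = 0 gives 12.

Final answer: 12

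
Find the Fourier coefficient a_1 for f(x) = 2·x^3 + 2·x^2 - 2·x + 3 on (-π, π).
a_1 = (1/π) ∫_{-π}^{π} f(x)·cos(1x) dx.
Evaluate the integral (use parity and integration by parts as needed): a_1 = -8.

Final answer: -8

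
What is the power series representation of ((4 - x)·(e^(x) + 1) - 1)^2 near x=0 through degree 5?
13·x^5/60 + 5·x^4/3 + 19·x^3/3 + 18·x^2 + 28·x + 49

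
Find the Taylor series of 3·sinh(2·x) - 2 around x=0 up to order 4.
4·x^3 + 6·x - 2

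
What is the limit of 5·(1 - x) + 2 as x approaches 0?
Direct substitution at x = 0 gives 7.

Final answer: 7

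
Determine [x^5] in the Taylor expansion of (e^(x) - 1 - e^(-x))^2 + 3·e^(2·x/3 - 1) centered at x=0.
Expand to order 5: (e^(x) - 1 - e^(-x))^2 + 3·e^(2·x/3 - 1) = x^5·(-1/30 + 4·e^(-1)/1215) + x^4·(2·e^(-1)/81 + 4/3) + x^3·(-2/3 + 4·e^(-1)/27) + x^2·(2·e^(-1)/3 + 4) + x·(-4 + 2·e^(-1)) + 1 + 3·e^(-1) + O(x^6).
The coefficient of x^5 is -1/30 + 4·e^(-1)/1215.

Final answer: -1/30 + 4·e^(-1)/1215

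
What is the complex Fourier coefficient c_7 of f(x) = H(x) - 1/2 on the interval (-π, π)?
Compute the real Fourier coefficients first: a_7 = 0, b_7 = 2/(7·π).
Then c_7 = (a_7 − i·b_7)/2 = -i/(7·π).

Final answer: -i/(7·π)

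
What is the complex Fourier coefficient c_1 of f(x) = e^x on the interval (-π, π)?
Compute the real Fourier coefficients first: a_1 = (1 - e^(2·π))·e^(-π)/(2·π), b_1 = (-1 + e^(2·π))·e^(-π)/(2·π).
Then c_1 = (a_1 − i·b_1)/2 = -e^(π)/(4·π) + e^(-π)/(4·π) - i·e^(π)/(4·π) + i·e^(-π)/(4·π).

Final answer: -e^(π)/(4·π) + e^(-π)/(4·π) - i·e^(π)/(4·π) + i·e^(-π)/(4·π)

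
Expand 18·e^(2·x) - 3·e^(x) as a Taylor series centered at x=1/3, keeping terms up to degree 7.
-3·e^(1/3) + 18·e^(2/3) + (-3·e^(1/3) + 36·e^(2/3))·(x - 1/3) + (-3·e^(1/3)/2 + 36·e^(2/3))·(x - 1/3)^2 + (-e^(1/3)/2 + 24·e^(2/3))·(x - 1/3)^3 + (-e^(1/3)/8 + 12·e^(2/3))·(x - 1/3)^4 + (-e^(1/3)/40 + 24·e^(2/3)/5)·(x - 1/3)^5 + (-e^(1/3)/240 + 8·e^(2/3)/5)·(x - 1/3)^6 + (-e^(1/3)/1680 + 16·e^(2/3)/35)·(x - 1/3)^7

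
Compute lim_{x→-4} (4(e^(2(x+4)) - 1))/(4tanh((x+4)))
Both numerator and denominator → 0 as x → -4; this is a 0/0 indeterminate form.
Expand each to leading order near x = -4: numerator ~ 8·(x + 4), denominator ~ 4·(x + 4).
The limit of the ratio is 2.

Final answer: 2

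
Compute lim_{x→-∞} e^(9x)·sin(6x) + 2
Evaluate the dominant behaviour as x → -∞; each term tends to a finite value or vanishes.
Limit = 2.

Final answer: 2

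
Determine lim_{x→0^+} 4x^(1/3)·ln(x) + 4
The product is a 0·∞ indeterminate form at x → 0⁺.
Rewrite the product as 4·ln(x) / x^(-1/3) and apply L'Hôpital, or use the standard hierarchy x^(-1/3) ≫ |ln x| as x → 0⁺.
The indeterminate product → 0, so the limit = 4.

Final answer: 4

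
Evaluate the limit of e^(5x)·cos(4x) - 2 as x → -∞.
Evaluate the dominant behaviour as x → -∞; each term tends to a finite value or vanishes.
Limit = -2.

Final answer: -2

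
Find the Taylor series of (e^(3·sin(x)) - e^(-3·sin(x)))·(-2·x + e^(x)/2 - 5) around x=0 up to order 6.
31·x^6/24 + 157·x^5/40 - 23·x^4/2 - 69·x^3/2 - 9·x^2 - 27·x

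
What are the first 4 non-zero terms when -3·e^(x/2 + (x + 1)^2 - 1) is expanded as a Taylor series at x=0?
-245·x^3/16 - 99·x^2/8 - 15·x/2 - 3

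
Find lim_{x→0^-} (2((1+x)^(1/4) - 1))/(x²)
Both numerator and denominator → 0 as x → 0^-; this is a 0/0 indeterminate form.
Expand each to leading order near x = 0: numerator ~ x/2, denominator ~ x^2.
The limit of the ratio is -∞.

Final answer: -∞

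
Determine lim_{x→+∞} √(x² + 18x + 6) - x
This is an ∞ − ∞ indeterminate form.
Multiply and divide by the conjugate √(x²+18x + 6) + x; the x² terms cancel, leaving (18x + 6)/(√(x²+18x + 6)+x) → 18/2 = 9.
Limit = 9.

Final answer: 9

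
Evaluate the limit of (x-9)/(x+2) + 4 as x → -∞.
Evaluate the dominant behaviour as x → -∞; each term tends to a finite value or vanishes.
Limit = 5.

Final answer: 5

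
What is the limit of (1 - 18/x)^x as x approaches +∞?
As x → +∞: this is the defining limit (1 - 18/x)^x → e^(-18).
Limit = e^(-18).

Final answer: e^(-18)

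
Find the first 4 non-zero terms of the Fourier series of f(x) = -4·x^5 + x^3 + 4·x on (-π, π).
(-964 - 8·π^4 + 162·π^2)·sin(x) + (-21·π^2 + 55/2 + 4·π^4)·sin(2·x) + (-8·π^4/3 - 140/81 + 178·π^2/27)·sin(3·x) + (-3·π^2 - 7/8 + 2·π^4)·sin(4·x)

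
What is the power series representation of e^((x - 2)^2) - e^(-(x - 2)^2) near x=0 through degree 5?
x^5·(-106·e^(4)/5 + 2·e^(-4)/15) + x^4·(-19·e^(-4)/6 + 115·e^(4)/6) + x^3·(-44·e^(4)/3 - 20·e^(-4)/3) + x^2·(-7·e^(-4) + 9·e^(4)) + x·(-4·e^(4) - 4·e^(-4)) - e^(-4) + e^(4)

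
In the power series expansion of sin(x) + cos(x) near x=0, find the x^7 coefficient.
Expand to order 7: sin(x) + cos(x) = -x^7/5040 - x^6/720 + x^5/120 + x^4/24 - x^3/6 - x^2/2 + x + 1 + O(x^8).
The coefficient of x^7 is -1/5040.

Final answer: -1/5040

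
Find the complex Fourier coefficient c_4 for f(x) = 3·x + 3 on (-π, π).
Compute the real Fourier coefficients first: a_4 = 0, b_4 = -3/2.
Then c_4 = (a_4 − i·b_4)/2 = 3·i/4.

Final answer: 3·i/4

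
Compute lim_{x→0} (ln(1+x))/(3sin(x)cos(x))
Both numerator and denominator → 0 as x → 0; this is a 0/0 indeterminate form.
Expand each to leading order near x = 0: numerator ~ x, denominator ~ 3·x.
The limit of the ratio is 1/3.

Final answer: 1/3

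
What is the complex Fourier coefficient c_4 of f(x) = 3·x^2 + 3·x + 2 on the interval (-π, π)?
Compute the real Fourier coefficients first: a_4 = 3/4, b_4 = -3/2.
Then c_4 = (a_4 − i·b_4)/2 = 3/8 + 3·i/4.

Final answer: 3/8 + 3·i/4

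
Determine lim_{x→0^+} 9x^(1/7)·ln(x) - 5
The product is a 0·∞ indeterminate form at x → 0⁺.
Rewrite the product as 9·ln(x) / x^(-1/7) and apply L'Hôpital, or use the standard hierarchy x^(-1/7) ≫ |ln x| as x → 0⁺.
The indeterminate product → 0, so the limit = -5.

Final answer: -5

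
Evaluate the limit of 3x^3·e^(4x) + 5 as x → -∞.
The product is a 0·∞ indeterminate form at x → -∞.
Rewrite the product as 3x^3 / e^(-4x) (an ∞/∞ form) and apply L'Hôpital, or use the standard hierarchy e^(4|x|) ≫ |x^3| as x → -∞.
The indeterminate product → 0, so the limit = 5.

Final answer: 5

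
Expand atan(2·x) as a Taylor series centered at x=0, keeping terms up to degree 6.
32·x^5/5 - 8·x^3/3 + 2·x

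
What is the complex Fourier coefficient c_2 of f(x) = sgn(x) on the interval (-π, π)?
Compute the real Fourier coefficients first: a_2 = 0, b_2 = 0.
Then c_2 = (a_2 − i·b_2)/2 = 0.

Final answer: 0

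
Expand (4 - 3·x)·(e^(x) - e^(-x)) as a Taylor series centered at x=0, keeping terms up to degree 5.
x^5/15 - x^4 + 4·x^3/3 - 6·x^2 + 8·x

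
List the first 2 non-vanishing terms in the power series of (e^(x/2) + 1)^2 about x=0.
2·x + 4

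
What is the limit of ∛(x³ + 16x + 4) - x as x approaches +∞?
This is an ∞ − ∞ indeterminate form.
Multiply by (A² + AB + B²)/(A² + AB + B²) where A = ∛(x³+16x + 4), B = x to use A³ − B³ = (A−B)(A²+AB+B²); the x³ terms cancel, leaving (16x + 4)/(A²+AB+B²) with denominator ~ 3x², so the limit is 0.
Limit = 0.

Final answer: 0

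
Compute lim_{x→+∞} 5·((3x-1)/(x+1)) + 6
Evaluate the dominant behaviour as x → +∞; each term tends to a finite value or vanishes.
Limit = 21.

Final answer: 21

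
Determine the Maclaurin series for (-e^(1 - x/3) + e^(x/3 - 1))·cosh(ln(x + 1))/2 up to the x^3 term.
x^3·(-53·e^(-1)/324 + 109·e/324) + x^2·(-5·e/18 + 5·e^(-1)/18) + x·(e^(-1)/6 + e/6) - e/2 + e^(-1)/2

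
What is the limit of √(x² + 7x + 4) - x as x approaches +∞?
This is an ∞ − ∞ indeterminate form.
Multiply and divide by the conjugate √(x²+7x + 4) + x; the x² terms cancel, leaving (7x + 4)/(√(x²+7x + 4)+x) → 7/2.
Limit = 7/2.

Final answer: 7/2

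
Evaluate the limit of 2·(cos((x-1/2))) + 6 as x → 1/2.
Direct substitution at x = 1/2 gives 8.

Final answer: 8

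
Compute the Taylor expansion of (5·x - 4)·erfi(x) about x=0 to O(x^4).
-8·x^3/(3·√(π)) + 10·x^2/√(π) - 8·x/√(π)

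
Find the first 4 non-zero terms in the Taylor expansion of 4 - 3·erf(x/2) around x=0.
-3·x^5/(160·√(π)) + x^3/(4·√(π)) - 3·x/√(π) + 4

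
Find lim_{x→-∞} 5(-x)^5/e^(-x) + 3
The quotient is an ∞/∞ indeterminate form as x → -∞.
Compare growth rates of the dominant terms (exponentials ≫ polynomials ≫ logarithms), or apply L'Hôpital's rule; the quotient → 0.
Adding the constant: 0 + 3 = 3. Limit = 3.

Final answer: 3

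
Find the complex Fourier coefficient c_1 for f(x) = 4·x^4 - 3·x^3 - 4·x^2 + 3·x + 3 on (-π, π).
Compute the real Fourier coefficients first: a_1 = 208 - 32·π^2, b_1 = 42 - 6·π^2.
Then c_1 = (a_1 − i·b_1)/2 = -16·π^2 + 104 - 21·i + 3·i·π^2.

Final answer: -16·π^2 + 104 - 21·i + 3·i·π^2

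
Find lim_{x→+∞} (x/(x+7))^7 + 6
As x → +∞: x/(x+7) = 1/(1 + 7/x) → 1, and the 7th power of a limit-1 base also → 1; with the additive constant, 1 + 6 = 7.
Limit = 7.

Final answer: 7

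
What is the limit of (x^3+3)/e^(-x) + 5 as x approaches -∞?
The quotient is an ∞/∞ indeterminate form as x → -∞.
Compare growth rates of the dominant terms (exponentials ≫ polynomials ≫ logarithms), or apply L'Hôpital's rule; the quotient → 0.
Adding the constant: 0 + 5 = 5. Limit = 5.

Final answer: 5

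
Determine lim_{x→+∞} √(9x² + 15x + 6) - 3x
As x → +∞: multiply by the conjugate to get (15x+6)/(√(9x²+15x+6)+3x); the denominator ~ 6x, so the limit is 15/6 = 5/2.
Limit = 5/2.

Final answer: 5/2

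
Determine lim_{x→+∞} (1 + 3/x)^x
As x → +∞: this is the defining limit (1 + 3/x)^x → e^3.
Limit = e^(3).

Final answer: e^(3)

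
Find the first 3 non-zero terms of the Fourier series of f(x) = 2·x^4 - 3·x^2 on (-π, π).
(108 - 16·π^2)·cos(x) + (-9 + 4·π^2)·cos(2·x) - π^2 + 2·π^4/5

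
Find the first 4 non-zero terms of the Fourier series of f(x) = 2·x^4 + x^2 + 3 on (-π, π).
(92 - 16·π^2)·cos(x) + (-5 + 4·π^2)·cos(2·x) + (20/27 - 16·π^2/9)·cos(3·x) + 3 + π^2/3 + 2·π^4/5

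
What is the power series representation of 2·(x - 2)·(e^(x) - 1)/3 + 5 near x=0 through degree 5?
x^5/60 + x^4/18 + x^3/9 - 4·x/3 + 5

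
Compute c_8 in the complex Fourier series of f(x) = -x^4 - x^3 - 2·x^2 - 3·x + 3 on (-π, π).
Compute the real Fourier coefficients first: a_8 = -π^2/8 - 29/256, b_8 = 93/128 + π^2/4.
Then c_8 = (a_8 − i·b_8)/2 = -π^2/16 - 29/512 - i·π^2/8 - 93·i/256.

Final answer: -π^2/16 - 29/512 - i·π^2/8 - 93·i/256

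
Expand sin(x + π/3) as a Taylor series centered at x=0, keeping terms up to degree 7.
-x^7/10080 - √(3)·x^6/1440 + x^5/240 + √(3)·x^4/48 - x^3/12 - √(3)·x^2/4 + x/2 + √(3)/2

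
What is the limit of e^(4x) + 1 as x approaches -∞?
Evaluate the dominant behaviour as x → -∞; each term tends to a finite value or vanishes.
Limit = 1.

Final answer: 1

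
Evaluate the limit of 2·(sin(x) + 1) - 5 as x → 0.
Direct substitution at x = 0 gives -3.

Final answer: -3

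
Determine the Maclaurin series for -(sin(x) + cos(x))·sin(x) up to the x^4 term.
x^4/3 + 2·x^3/3 - x^2 - x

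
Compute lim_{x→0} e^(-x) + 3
Direct substitution at x = 0 gives 4.

Final answer: 4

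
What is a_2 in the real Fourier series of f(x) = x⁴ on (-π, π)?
a_2 = (1/π) ∫_{-π}^{π} f(x)·cos(2x) dx.
Evaluate the integral (use parity and integration by parts as needed): a_2 = -3 + 2·π^2.

Final answer: -3 + 2·π^2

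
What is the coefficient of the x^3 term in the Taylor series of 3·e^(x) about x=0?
Expand to order 3: 3·e^(x) = x^3/2 + 3·x^2/2 + 3·x + 3 + O(x^4).
The coefficient of x^3 is 1/2.

Final answer: 1/2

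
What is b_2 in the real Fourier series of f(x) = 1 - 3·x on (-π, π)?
b_2 = (1/π) ∫_{-π}^{π} f(x)·sin(2x) dx.
Evaluate the integral (use parity and integration by parts as needed): b_2 = 3.

Final answer: 3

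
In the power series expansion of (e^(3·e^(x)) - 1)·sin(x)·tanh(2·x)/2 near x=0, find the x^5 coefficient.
Expand to order 5: (e^(3·e^(x)) - 1)·sin(x)·tanh(2·x)/2 = 5·x^5·e^(3) + x^4·(3/2 + 9·e^(3)/2) + 3·x^3·e^(3) + x^2·(-1 + e^(3)) + O(x^6).
The coefficient of x^5 is 5·e^(3).

Final answer: 5·e^(3)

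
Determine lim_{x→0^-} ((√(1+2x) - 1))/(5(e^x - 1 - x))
Both numerator and denominator → 0 as x → 0^-; this is a 0/0 indeterminate form.
Expand each to leading order near x = 0: numerator ~ x, denominator ~ 5·x^2/2.
The limit of the ratio is -∞.

Final answer: -∞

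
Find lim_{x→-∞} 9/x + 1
Evaluate the dominant behaviour as x → -∞; each term tends to a finite value or vanishes.
Limit = 1.

Final answer: 1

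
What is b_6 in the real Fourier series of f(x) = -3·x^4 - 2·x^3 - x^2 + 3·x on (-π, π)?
b_6 = (1/π) ∫_{-π}^{π} f(x)·sin(6x) dx.
Evaluate the integral (use parity and integration by parts as needed): b_6 = -10/9 + 2·π^2/3.

Final answer: -10/9 + 2·π^2/3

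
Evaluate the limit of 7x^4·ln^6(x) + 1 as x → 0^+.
The product is a 0·∞ indeterminate form at x → 0⁺.
Rewrite the product as 7·ln^6(x) / x^(-4) and apply L'Hôpital, or use the standard hierarchy x^(-4) ≫ |ln x|^6 as x → 0⁺.
The indeterminate product → 0, so the limit = 1.

Final answer: 1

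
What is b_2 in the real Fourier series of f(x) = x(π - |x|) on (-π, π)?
b_2 = (1/π) ∫_{-π}^{π} f(x)·sin(2x) dx.
Evaluate the integral (use parity and integration by parts as needed): b_2 = 0.

Final answer: 0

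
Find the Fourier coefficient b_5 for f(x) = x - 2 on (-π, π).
b_5 = (1/π) ∫_{-π}^{π} f(x)·sin(5x) dx.
Evaluate the integral (use parity and integration by parts as needed): b_5 = 2/5.

Final answer: 2/5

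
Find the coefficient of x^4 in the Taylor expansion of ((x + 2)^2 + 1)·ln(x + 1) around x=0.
Expand to order 4: ((x + 2)^2 + 1)·ln(x + 1) = -5·x^4/12 + 2·x^3/3 + 3·x^2/2 + 5·x + O(x^5).
The coefficient of x^4 is -5/12.

Final answer: -5/12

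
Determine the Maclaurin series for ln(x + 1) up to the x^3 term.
x^3/3 - x^2/2 + x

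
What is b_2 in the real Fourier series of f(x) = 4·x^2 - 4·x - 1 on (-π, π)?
b_2 = (1/π) ∫_{-π}^{π} f(x)·sin(2x) dx.
Evaluate the integral (use parity and integration by parts as needed): b_2 = 4.

Final answer: 4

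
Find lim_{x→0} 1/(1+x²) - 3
Direct substitution at x = 0 gives -2.

Final answer: -2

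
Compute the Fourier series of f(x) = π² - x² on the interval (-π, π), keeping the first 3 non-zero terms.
4·cos(x) - cos(2·x) + 2·π^2/3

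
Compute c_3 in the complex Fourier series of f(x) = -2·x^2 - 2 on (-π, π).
Compute the real Fourier coefficients first: a_3 = 8/9, b_3 = 0.
Then c_3 = (a_3 − i·b_3)/2 = 4/9.

Final answer: 4/9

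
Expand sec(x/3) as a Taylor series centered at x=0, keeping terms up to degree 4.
5·x^4/1944 + x^2/18 + 1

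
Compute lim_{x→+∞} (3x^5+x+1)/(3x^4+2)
This is an ∞/∞ indeterminate form as x → +∞.
Divide numerator and denominator by x^5 and let the lower-order terms vanish; the numerator's degree 5 exceeds the denominator's degree 4, so the quotient diverges.
Limit = ∞.

Final answer: ∞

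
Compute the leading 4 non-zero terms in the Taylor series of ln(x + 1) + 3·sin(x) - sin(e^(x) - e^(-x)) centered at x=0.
-x^4/4 + 5·x^3/6 - x^2/2 + 2·x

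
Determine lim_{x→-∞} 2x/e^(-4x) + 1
The quotient is an ∞/∞ indeterminate form as x → -∞.
Compare growth rates of the dominant terms (exponentials ≫ polynomials ≫ logarithms), or apply L'Hôpital's rule; the quotient → 0.
Adding the constant: 0 + 1 = 1. Limit = 1.

Final answer: 1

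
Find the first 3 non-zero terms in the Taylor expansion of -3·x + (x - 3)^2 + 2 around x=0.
x^2 - 9·x + 11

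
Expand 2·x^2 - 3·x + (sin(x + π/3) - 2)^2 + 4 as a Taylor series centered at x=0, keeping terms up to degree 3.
x^3·(-2 + √(3)/2)^2·(-√(3)/(4·(-2 + √(3)/2)^2) - 1/(6·(-2 + √(3)/2))) + x^2·((-2 + √(3)/2)^2·(1/(4·(-2 + √(3)/2)^2) - √(3)/(2·(-2 + √(3)/2))) + 2) + x·(-5 + √(3)/2) + (-2 + √(3)/2)^2 + 4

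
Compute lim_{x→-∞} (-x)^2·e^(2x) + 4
The product is a 0·∞ indeterminate form at x → -∞.
Rewrite the product as (-x)^2 / e^(-2x) (an ∞/∞ form) and apply L'Hôpital, or use the standard hierarchy e^(2|x|) ≫ |(-x)^2| as x → -∞.
The indeterminate product → 0, so the limit = 4.

Final answer: 4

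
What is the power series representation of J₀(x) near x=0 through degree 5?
x^4/64 - x^2/4 + 1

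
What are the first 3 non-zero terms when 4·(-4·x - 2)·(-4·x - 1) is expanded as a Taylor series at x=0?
64·x^2 + 48·x + 8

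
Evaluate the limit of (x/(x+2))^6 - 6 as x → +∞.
As x → +∞: x/(x+2) = 1/(1 + 2/x) → 1, and the 6th power of a limit-1 base also → 1; with the additive constant, 1 - 6 = -5.
Limit = -5.

Final answer: -5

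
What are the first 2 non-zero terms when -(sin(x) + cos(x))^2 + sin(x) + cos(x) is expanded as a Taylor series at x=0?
-x^2/2 - x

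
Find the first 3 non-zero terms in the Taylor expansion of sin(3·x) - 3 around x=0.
-9·x^3/2 + 3·x - 3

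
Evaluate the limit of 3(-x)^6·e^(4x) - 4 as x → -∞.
The product is a 0·∞ indeterminate form at x → -∞.
Rewrite the product as 3(-x)^6 / e^(-4x) (an ∞/∞ form) and apply L'Hôpital, or use the standard hierarchy e^(4|x|) ≫ |(-x)^6| as x → -∞.
The indeterminate product → 0, so the limit = -4.

Final answer: -4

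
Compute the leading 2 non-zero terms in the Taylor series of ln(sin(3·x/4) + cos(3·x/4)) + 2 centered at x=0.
3·x/4 + 2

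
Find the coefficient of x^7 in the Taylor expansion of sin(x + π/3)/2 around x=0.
Expand to order 7: sin(x + π/3)/2 = -x^7/20160 - √(3)·x^6/2880 + x^5/480 + √(3)·x^4/96 - x^3/24 - √(3)·x^2/8 + x/4 + √(3)/4 + O(x^8).
The coefficient of x^7 is -1/20160.

Final answer: -1/20160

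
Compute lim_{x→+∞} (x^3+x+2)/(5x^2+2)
This is an ∞/∞ indeterminate form as x → +∞.
Divide numerator and denominator by x^3 and let the lower-order terms vanish; the numerator's degree 3 exceeds the denominator's degree 2, so the quotient diverges.
Limit = ∞.

Final answer: ∞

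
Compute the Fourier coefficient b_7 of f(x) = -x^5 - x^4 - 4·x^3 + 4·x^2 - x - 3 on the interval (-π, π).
b_7 = (1/π) ∫_{-π}^{π} f(x)·sin(7x) dx.
Evaluate the integral (use parity and integration by parts as needed): b_7 = -2·π^4/7 - 352·π^2/343 - 2690/16807.

Final answer: -2·π^4/7 - 352·π^2/343 - 2690/16807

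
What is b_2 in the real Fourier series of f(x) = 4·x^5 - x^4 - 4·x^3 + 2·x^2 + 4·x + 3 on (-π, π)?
b_2 = (1/π) ∫_{-π}^{π} f(x)·sin(2x) dx.
Evaluate the integral (use parity and integration by parts as needed): b_2 = -4·π^4 - 40 + 24·π^2.

Final answer: -4·π^4 - 40 + 24·π^2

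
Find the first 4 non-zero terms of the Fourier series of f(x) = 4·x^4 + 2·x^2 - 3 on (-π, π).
(184 - 32·π^2)·cos(x) + (-10 + 8·π^2)·cos(2·x) + (40/27 - 32·π^2/9)·cos(3·x) - 3 + 2·π^2/3 + 4·π^4/5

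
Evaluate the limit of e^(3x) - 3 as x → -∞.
Evaluate the dominant behaviour as x → -∞; each term tends to a finite value or vanishes.
Limit = -3.

Final answer: -3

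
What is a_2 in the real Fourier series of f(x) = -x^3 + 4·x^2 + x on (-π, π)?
a_2 = (1/π) ∫_{-π}^{π} f(x)·cos(2x) dx.
Evaluate the integral (use parity and integration by parts as needed): a_2 = 4.

Final answer: 4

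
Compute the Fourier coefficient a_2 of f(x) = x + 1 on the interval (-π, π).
a_2 = (1/π) ∫_{-π}^{π} f(x)·cos(2x) dx.
Evaluate the integral (use parity and integration by parts as needed): a_2 = 0.

Final answer: 0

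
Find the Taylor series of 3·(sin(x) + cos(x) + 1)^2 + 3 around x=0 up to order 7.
-13·x^7/168 - x^6/120 + 17·x^5/20 + x^4/4 - 5·x^3 - 3·x^2 + 12·x + 15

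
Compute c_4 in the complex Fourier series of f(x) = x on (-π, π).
Compute the real Fourier coefficients first: a_4 = 0, b_4 = -1/2.
Then c_4 = (a_4 − i·b_4)/2 = i/4.

Final answer: i/4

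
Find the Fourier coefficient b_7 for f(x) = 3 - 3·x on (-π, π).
b_7 = (1/π) ∫_{-π}^{π} f(x)·sin(7x) dx.
Evaluate the integral (use parity and integration by parts as needed): b_7 = -6/7.

Final answer: -6/7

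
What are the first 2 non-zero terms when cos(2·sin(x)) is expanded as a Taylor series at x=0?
1 - 2·x^2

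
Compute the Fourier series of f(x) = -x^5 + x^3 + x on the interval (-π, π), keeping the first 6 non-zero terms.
(-250 - 2·π^4 + 42·π^2)·sin(x) + (-6·π^2 + 8 + π^4)·sin(2·x) + (-2·π^4/3 - 62/81 + 58·π^2/27)·sin(3·x) + (-9·π^2/8 - 5/64 + π^4/2)·sin(4·x) + (-2·π^4/5 + 142/625 + 18·π^2/25)·sin(5·x) + (-14·π^2/27 - 20/81 + π^4/3)·sin(6·x)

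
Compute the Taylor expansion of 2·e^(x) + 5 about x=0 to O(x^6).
x^5/60 + x^4/12 + x^3/3 + x^2 + 2·x + 7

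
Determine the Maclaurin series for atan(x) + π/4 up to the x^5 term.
x^5/5 - x^3/3 + x + π/4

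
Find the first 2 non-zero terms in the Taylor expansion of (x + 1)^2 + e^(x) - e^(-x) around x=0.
4·x + 1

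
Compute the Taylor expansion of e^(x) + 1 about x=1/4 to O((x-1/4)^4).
1 + e^(1/4) + e^(1/4)·(x - 1/4) + e^(1/4)·(x - 1/4)^2/2 + e^(1/4)·(x - 1/4)^3/6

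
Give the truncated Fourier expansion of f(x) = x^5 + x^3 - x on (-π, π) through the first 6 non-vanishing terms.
(-38·π^2 + 2·π^4 + 226)·sin(x) + (-π^4 - 5 + 4·π^2)·sin(2·x) + (-22·π^2/27 - 10/81 + 2·π^4/3)·sin(3·x) + (-π^4/2 + 29/64 + π^2/8)·sin(4·x) + (-262/625 + 2·π^2/25 + 2·π^4/5)·sin(5·x) + (-π^4/3 - 4·π^2/27 + 29/81)·sin(6·x)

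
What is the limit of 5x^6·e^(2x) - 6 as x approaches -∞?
The product is a 0·∞ indeterminate form at x → -∞.
Rewrite the product as 5x^6 / e^(-2x) (an ∞/∞ form) and apply L'Hôpital, or use the standard hierarchy e^(2|x|) ≫ |x^6| as x → -∞.
The indeterminate product → 0, so the limit = -6.

Final answer: -6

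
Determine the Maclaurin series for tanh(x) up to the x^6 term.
2·x^5/15 - x^3/3 + x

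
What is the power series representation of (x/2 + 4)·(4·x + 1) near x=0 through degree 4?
2·x^2 + 33·x/2 + 4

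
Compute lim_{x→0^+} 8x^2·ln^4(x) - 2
The product is a 0·∞ indeterminate form at x → 0⁺.
Rewrite the product as 8·ln^4(x) / x^(-2) and apply L'Hôpital, or use the standard hierarchy x^(-2) ≫ |ln x|^4 as x → 0⁺.
The indeterminate product → 0, so the limit = -2.

Final answer: -2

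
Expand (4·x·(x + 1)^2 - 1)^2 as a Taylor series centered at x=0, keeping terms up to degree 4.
96·x^4 + 56·x^3 - 8·x + 1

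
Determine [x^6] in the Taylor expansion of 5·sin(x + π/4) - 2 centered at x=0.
Expand to order 6: 5·sin(x + π/4) - 2 = -√(2)·x^6/288 + √(2)·x^5/48 + 5·√(2)·x^4/48 - 5·√(2)·x^3/12 - 5·√(2)·x^2/4 + 5·√(2)·x/2 - 2 + 5·√(2)/2 + O(x^7).
The coefficient of x^6 is -√(2)/288.

Final answer: -√(2)/288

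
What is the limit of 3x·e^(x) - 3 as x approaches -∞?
The product is a 0·∞ indeterminate form at x → -∞.
Rewrite the product as 3x / e^(-x) (an ∞/∞ form) and apply L'Hôpital, or use the standard hierarchy e^(|x|) ≫ |x| as x → -∞.
The indeterminate product → 0, so the limit = -3.

Final answer: -3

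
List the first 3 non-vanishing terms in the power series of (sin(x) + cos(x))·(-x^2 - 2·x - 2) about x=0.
-2·x^2 - 4·x - 2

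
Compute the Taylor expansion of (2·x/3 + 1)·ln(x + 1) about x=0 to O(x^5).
-x^4/36 + x^2/6 + x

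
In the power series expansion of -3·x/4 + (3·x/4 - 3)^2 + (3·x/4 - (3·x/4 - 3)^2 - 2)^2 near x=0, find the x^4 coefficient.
Expand to order 4: -3·x/4 + (3·x/4 - 3)^2 + (3·x/4 - (3·x/4 - 3)^2 - 2)^2 = 81·x^4/256 - 189·x^3/32 + 81·x^2/2 - 483·x/4 + 130 + O(x^5).
The coefficient of x^4 is 81/256.

Final answer: 81/256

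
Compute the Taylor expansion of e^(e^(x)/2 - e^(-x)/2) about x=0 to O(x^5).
5·x^4/24 + x^3/3 + x^2/2 + x + 1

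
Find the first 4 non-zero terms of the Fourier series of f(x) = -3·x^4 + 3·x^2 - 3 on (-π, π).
(-156 + 24·π^2)·cos(x) + (12 - 6·π^2)·cos(2·x) + (-28/9 + 8·π^2/3)·cos(3·x) - 3·π^4/5 - 3 + π^2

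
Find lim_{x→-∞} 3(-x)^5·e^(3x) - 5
The product is a 0·∞ indeterminate form at x → -∞.
Rewrite the product as 3(-x)^5 / e^(-3x) (an ∞/∞ form) and apply L'Hôpital, or use the standard hierarchy e^(3|x|) ≫ |(-x)^5| as x → -∞.
The indeterminate product → 0, so the limit = -5.

Final answer: -5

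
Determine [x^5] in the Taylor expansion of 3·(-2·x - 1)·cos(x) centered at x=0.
Expand to order 5: 3·(-2·x - 1)·cos(x) = -x^5/4 - x^4/8 + 3·x^3 + 3·x^2/2 - 6·x - 3 + O(x^6).
The coefficient of x^5 is -1/4.

Final answer: -1/4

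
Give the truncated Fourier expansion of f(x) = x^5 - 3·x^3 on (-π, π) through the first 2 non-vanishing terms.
(-46·π^2 + 2·π^4 + 276)·sin(x) + (-π^4 - 12 + 8·π^2)·sin(2·x)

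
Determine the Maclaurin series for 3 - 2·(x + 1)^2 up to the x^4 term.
-2·x^2 - 4·x + 1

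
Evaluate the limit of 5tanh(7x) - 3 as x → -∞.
Evaluate the dominant behaviour as x → -∞; each term tends to a finite value or vanishes.
Limit = -8.

Final answer: -8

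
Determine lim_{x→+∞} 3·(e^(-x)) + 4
Evaluate the dominant behaviour as x → +∞; each term tends to a finite value or vanishes.
Limit = 4.

Final answer: 4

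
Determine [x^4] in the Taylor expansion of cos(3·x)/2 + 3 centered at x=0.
Expand to order 4: cos(3·x)/2 + 3 = 27·x^4/16 - 9·x^2/4 + 7/2 + O(x^5).
The coefficient of x^4 is 27/16.

Final answer: 27/16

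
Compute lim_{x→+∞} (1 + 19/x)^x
As x → +∞: this is the defining limit (1 + 19/x)^x → e^19.
Limit = e^(19).

Final answer: e^(19)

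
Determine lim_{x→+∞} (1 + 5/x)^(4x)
As x → +∞: write (1 + 5/x)^(4x) = ((1 + 5/x)^x)^4 → (e^5)^4 = e^20.
Limit = e^(20).

Final answer: e^(20)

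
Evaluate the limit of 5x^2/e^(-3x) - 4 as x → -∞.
The quotient is an ∞/∞ indeterminate form as x → -∞.
Compare growth rates of the dominant terms (exponentials ≫ polynomials ≫ logarithms), or apply L'Hôpital's rule; the quotient → 0.
Adding the constant: 0 - 4 = -4. Limit = -4.

Final answer: -4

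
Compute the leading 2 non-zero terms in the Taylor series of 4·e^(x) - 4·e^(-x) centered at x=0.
4·x^3/3 + 8·x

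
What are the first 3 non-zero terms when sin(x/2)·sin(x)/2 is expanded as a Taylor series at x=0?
91·x^6/23040 - 5·x^4/96 + x^2/4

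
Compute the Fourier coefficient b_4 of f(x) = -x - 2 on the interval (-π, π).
b_4 = (1/π) ∫_{-π}^{π} f(x)·sin(4x) dx.
Evaluate the integral (use parity and integration by parts as needed): b_4 = 1/2.

Final answer: 1/2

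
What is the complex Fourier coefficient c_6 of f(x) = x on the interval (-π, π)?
Compute the real Fourier coefficients first: a_6 = 0, b_6 = -1/3.
Then c_6 = (a_6 − i·b_6)/2 = i/6.

Final answer: i/6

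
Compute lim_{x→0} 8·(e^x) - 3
Direct substitution at x = 0 gives 5.

Final answer: 5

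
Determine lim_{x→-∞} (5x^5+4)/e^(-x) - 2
The quotient is an ∞/∞ indeterminate form as x → -∞.
Compare growth rates of the dominant terms (exponentials ≫ polynomials ≫ logarithms), or apply L'Hôpital's rule; the quotient → 0.
Adding the constant: 0 - 2 = -2. Limit = -2.

Final answer: -2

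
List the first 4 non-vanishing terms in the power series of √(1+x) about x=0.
x^3/16 - x^2/8 + x/2 + 1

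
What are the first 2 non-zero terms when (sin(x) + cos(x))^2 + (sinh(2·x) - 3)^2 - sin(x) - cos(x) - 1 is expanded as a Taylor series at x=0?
8 - 11·x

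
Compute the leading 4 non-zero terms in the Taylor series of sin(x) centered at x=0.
-x^7/5040 + x^5/120 - x^3/6 + x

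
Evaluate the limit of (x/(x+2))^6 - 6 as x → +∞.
As x → +∞: x/(x+2) = 1/(1 + 2/x) → 1, and the 6th power of a limit-1 base also → 1; with the additive constant, 1 - 6 = -5.
Limit = -5.

Final answer: -5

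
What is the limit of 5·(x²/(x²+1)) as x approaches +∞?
Evaluate the dominant behaviour as x → +∞; each term tends to a finite value or vanishes.
Limit = 5.

Final answer: 5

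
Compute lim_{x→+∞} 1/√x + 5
Evaluate the dominant behaviour as x → +∞; each term tends to a finite value or vanishes.
Limit = 5.

Final answer: 5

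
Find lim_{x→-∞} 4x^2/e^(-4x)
This is an ∞/∞ indeterminate form as x → -∞.
Compare growth rates of the dominant terms (exponentials ≫ polynomials ≫ logarithms), or apply L'Hôpital's rule; the quotient → 0.
Limit = 0.

Final answer: 0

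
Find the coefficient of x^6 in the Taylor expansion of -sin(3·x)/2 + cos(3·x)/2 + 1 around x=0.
Expand to order 6: -sin(3·x)/2 + cos(3·x)/2 + 1 = -81·x^6/160 - 81·x^5/80 + 27·x^4/16 + 9·x^3/4 - 9·x^2/4 - 3·x/2 + 3/2 + O(x^7).
The coefficient of x^6 is -81/160.

Final answer: -81/160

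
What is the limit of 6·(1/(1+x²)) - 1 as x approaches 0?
Direct substitution at x = 0 gives 5.

Final answer: 5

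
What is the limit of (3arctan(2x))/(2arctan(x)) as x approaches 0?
Both numerator and denominator → 0 as x → 0; this is a 0/0 indeterminate form.
Expand each to leading order near x = 0: numerator ~ 6·x, denominator ~ 2·x.
The limit of the ratio is 3.

Final answer: 3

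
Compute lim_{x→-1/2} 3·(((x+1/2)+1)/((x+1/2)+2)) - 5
Direct substitution at x = -1/2 gives -7/2.

Final answer: -7/2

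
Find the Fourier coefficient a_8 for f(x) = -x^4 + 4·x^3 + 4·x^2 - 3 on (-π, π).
a_8 = (1/π) ∫_{-π}^{π} f(x)·cos(8x) dx.
Evaluate the integral (use parity and integration by parts as needed): a_8 = 67/256 - π^2/8.

Final answer: 67/256 - π^2/8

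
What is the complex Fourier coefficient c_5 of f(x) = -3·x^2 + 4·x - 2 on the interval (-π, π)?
Compute the real Fourier coefficients first: a_5 = 12/25, b_5 = 8/5.
Then c_5 = (a_5 − i·b_5)/2 = 6/25 - 4·i/5.

Final answer: 6/25 - 4·i/5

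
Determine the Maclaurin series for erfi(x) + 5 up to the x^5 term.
x^5/(5·√(π)) + 2·x^3/(3·√(π)) + 2·x/√(π) + 5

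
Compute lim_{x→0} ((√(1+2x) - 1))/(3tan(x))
Both numerator and denominator → 0 as x → 0; this is a 0/0 indeterminate form.
Expand each to leading order near x = 0: numerator ~ x, denominator ~ 3·x.
The limit of the ratio is 1/3.

Final answer: 1/3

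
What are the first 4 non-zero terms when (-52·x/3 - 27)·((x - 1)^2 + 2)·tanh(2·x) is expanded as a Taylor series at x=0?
-40·x^4 + 694·x^3/3 + 4·x^2 - 162·x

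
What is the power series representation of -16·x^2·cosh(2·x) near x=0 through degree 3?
-16·x^2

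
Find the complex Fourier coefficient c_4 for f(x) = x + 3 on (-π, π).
Compute the real Fourier coefficients first: a_4 = 0, b_4 = -1/2.
Then c_4 = (a_4 − i·b_4)/2 = i/4.

Final answer: i/4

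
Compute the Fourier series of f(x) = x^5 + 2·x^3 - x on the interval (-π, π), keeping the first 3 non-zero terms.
(-36·π^2 + 2·π^4 + 214)·sin(x) + (-π^4 - 7/2 + 3·π^2)·sin(2·x) + (-4·π^2/27 - 46/81 + 2·π^4/3)·sin(3·x)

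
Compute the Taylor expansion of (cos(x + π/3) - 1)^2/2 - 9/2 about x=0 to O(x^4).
√(3)·x^3/12 + x^2/2 + √(3)·x/4 - 35/8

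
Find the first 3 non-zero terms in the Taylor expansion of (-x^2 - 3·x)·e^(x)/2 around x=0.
-5·x^3/4 - 2·x^2 - 3·x/2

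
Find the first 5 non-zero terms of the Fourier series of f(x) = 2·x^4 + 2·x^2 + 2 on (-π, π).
(88 - 16·π^2)·cos(x) + (-4 + 4·π^2)·cos(2·x) + (8/27 - 16·π^2/9)·cos(3·x) + (1/8 + π^2)·cos(4·x) + 2 + 2·π^2/3 + 2·π^4/5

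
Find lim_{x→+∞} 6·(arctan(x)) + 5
Evaluate the dominant behaviour as x → +∞; each term tends to a finite value or vanishes.
Limit = 5 + 3·π.

Final answer: 5 + 3·π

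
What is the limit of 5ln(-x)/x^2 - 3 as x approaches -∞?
The quotient is an ∞/∞ indeterminate form as x → -∞.
Compare growth rates of the dominant terms (exponentials ≫ polynomials ≫ logarithms), or apply L'Hôpital's rule; the quotient → 0.
Adding the constant: 0 - 3 = -3. Limit = -3.

Final answer: -3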